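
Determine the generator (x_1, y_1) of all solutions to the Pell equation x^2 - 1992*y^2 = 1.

(x, y) = (179777, 4028)

First expand sqrt(1992) as a continued fraction. With x_i = (sqrt(1992) + m_i)/d_i and (m_0, d_0) = (0, 1): a_0 = floor(sqrt(1992)) = 44, since 44^2 = 1936 <= 1992 < 2025 = 45^2.
Iterate m_{i+1} = d_i*a_i - m_i, d_{i+1} = (1992 - m_{i+1}^2)/d_i, a_{i+1} = floor((a_0 + m_{i+1})/d_{i+1}):
  m_1 = 1*44 - 0 = 44, d_1 = (1992 - 44^2)/1 = 56/1 = 56, a_1 = floor((44 + 44)/56) = 1.
  m_2 = 56*1 - 44 = 12, d_2 = (1992 - 12^2)/56 = 1848/56 = 33, a_2 = floor((44 + 12)/33) = 1.
  m_3 = 33*1 - 12 = 21, d_3 = (1992 - 21^2)/33 = 1551/33 = 47, a_3 = floor((44 + 21)/47) = 1.
  m_4 = 47*1 - 21 = 26, d_4 = (1992 - 26^2)/47 = 1316/47 = 28, a_4 = floor((44 + 26)/28) = 2.
  m_5 = 28*2 - 26 = 30, d_5 = (1992 - 30^2)/28 = 1092/28 = 39, a_5 = floor((44 + 30)/39) = 1.
  m_6 = 39*1 - 30 = 9, d_6 = (1992 - 9^2)/39 = 1911/39 = 49, a_6 = floor((44 + 9)/49) = 1.
  m_7 = 49*1 - 9 = 40, d_7 = (1992 - 40^2)/49 = 392/49 = 8, a_7 = floor((44 + 40)/8) = 10.
  m_8 = 8*10 - 40 = 40, d_8 = (1992 - 40^2)/8 = 392/8 = 49, a_8 = floor((44 + 40)/49) = 1.
  m_9 = 49*1 - 40 = 9, d_9 = (1992 - 9^2)/49 = 1911/49 = 39, a_9 = floor((44 + 9)/39) = 1.
  m_10 = 39*1 - 9 = 30, d_10 = (1992 - 30^2)/39 = 1092/39 = 28, a_10 = floor((44 + 30)/28) = 2.
  m_11 = 28*2 - 30 = 26, d_11 = (1992 - 26^2)/28 = 1316/28 = 47, a_11 = floor((44 + 26)/47) = 1.
  m_12 = 47*1 - 26 = 21, d_12 = (1992 - 21^2)/47 = 1551/47 = 33, a_12 = floor((44 + 21)/33) = 1.
  m_13 = 33*1 - 21 = 12, d_13 = (1992 - 12^2)/33 = 1848/33 = 56, a_13 = floor((44 + 12)/56) = 1.
  m_14 = 56*1 - 12 = 44, d_14 = (1992 - 44^2)/56 = 56/56 = 1, a_14 = floor((44 + 44)/1) = 88.
  m_15 = 1*88 - 44 = 44, d_15 = (1992 - 44^2)/1 = 56/1 = 56: (m_15, d_15) = (m_1, d_1) = (44, 56), so from here the quotients repeat a_1, ..., a_14; the period length is 14.
So sqrt(1992) = [44; (1, 1, 1, 2, 1, 1, 10, 1, 1, 2, 1, 1, 1, 88)] with period length k = 14.
k is even, so the fundamental solution of x^2 - 1992y^2 = 1 is (p_{k-1}, q_{k-1}) = (p_13, q_13); compute convergents through index 13.
Convergents (p_i = a_i*p_{i-1} + p_{i-2}, q_i = a_i*q_{i-1} + q_{i-2} with p_{-2}=0, p_{-1}=1, q_{-2}=1, q_{-1}=0):
  i=0: a_0=44, p_0 = 44*1 + 0 = 44, q_0 = 44*0 + 1 = 1.
  i=1: a_1=1, p_1 = 1*44 + 1 = 45, q_1 = 1*1 + 0 = 1.
  i=2: a_2=1, p_2 = 1*45 + 44 = 89, q_2 = 1*1 + 1 = 2.
  i=3: a_3=1, p_3 = 1*89 + 45 = 134, q_3 = 1*2 + 1 = 3.
  i=4: a_4=2, p_4 = 2*134 + 89 = 357, q_4 = 2*3 + 2 = 8.
  i=5: a_5=1, p_5 = 1*357 + 134 = 491, q_5 = 1*8 + 3 = 11.
  i=6: a_6=1, p_6 = 1*491 + 357 = 848, q_6 = 1*11 + 8 = 19.
  i=7: a_7=10, p_7 = 10*848 + 491 = 8971, q_7 = 10*19 + 11 = 201.
  i=8: a_8=1, p_8 = 1*8971 + 848 = 9819, q_8 = 1*201 + 19 = 220.
  i=9: a_9=1, p_9 = 1*9819 + 8971 = 18790, q_9 = 1*220 + 201 = 421.
  i=10: a_10=2, p_10 = 2*18790 + 9819 = 47399, q_10 = 2*421 + 220 = 1062.
  i=11: a_11=1, p_11 = 1*47399 + 18790 = 66189, q_11 = 1*1062 + 421 = 1483.
  i=12: a_12=1, p_12 = 1*66189 + 47399 = 113588, q_12 = 1*1483 + 1062 = 2545.
  i=13: a_13=1, p_13 = 1*113588 + 66189 = 179777, q_13 = 1*2545 + 1483 = 4028.
Check: 179777^2 - 1992*4028^2 = 32319769729 - 32319769728 = 1, so (x, y) = (179777, 4028) solves the equation, and by the theorem it is the least positive solution.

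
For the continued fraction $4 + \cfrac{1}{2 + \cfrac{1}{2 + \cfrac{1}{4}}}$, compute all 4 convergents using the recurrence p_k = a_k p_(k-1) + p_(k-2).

Using the convergent recurrence p_i = a_i*p_{i-1} + p_{i-2}, q_i = a_i*q_{i-1} + q_{i-2} with p_{-2}=0, p_{-1}=1, q_{-2}=1, q_{-1}=0:
  i=0: a_0=4, p_0 = 4*1 + 0 = 4, q_0 = 4*0 + 1 = 1.
  i=1: a_1=2, p_1 = 2*4 + 1 = 9, q_1 = 2*1 + 0 = 2.
  i=2: a_2=2, p_2 = 2*9 + 4 = 22, q_2 = 2*2 + 1 = 5.
  i=3: a_3=4, p_3 = 4*22 + 9 = 97, q_3 = 4*5 + 2 = 22.

4/1, 9/2, 22/5, 97/22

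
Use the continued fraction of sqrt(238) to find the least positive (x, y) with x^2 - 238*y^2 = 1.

(x, y) = (11663, 756)

First expand sqrt(238) as a continued fraction. With x_i = (sqrt(238) + m_i)/d_i and (m_0, d_0) = (0, 1): a_0 = floor(sqrt(238)) = 15, since 15^2 = 225 <= 238 < 256 = 16^2.
Iterate m_{i+1} = d_i*a_i - m_i, d_{i+1} = (238 - m_{i+1}^2)/d_i, a_{i+1} = floor((a_0 + m_{i+1})/d_{i+1}):
  m_1 = 1*15 - 0 = 15, d_1 = (238 - 15^2)/1 = 13/1 = 13, a_1 = floor((15 + 15)/13) = 2.
  m_2 = 13*2 - 15 = 11, d_2 = (238 - 11^2)/13 = 117/13 = 9, a_2 = floor((15 + 11)/9) = 2.
  m_3 = 9*2 - 11 = 7, d_3 = (238 - 7^2)/9 = 189/9 = 21, a_3 = floor((15 + 7)/21) = 1.
  m_4 = 21*1 - 7 = 14, d_4 = (238 - 14^2)/21 = 42/21 = 2, a_4 = floor((15 + 14)/2) = 14.
  m_5 = 2*14 - 14 = 14, d_5 = (238 - 14^2)/2 = 42/2 = 21, a_5 = floor((15 + 14)/21) = 1.
  m_6 = 21*1 - 14 = 7, d_6 = (238 - 7^2)/21 = 189/21 = 9, a_6 = floor((15 + 7)/9) = 2.
  m_7 = 9*2 - 7 = 11, d_7 = (238 - 11^2)/9 = 117/9 = 13, a_7 = floor((15 + 11)/13) = 2.
  m_8 = 13*2 - 11 = 15, d_8 = (238 - 15^2)/13 = 13/13 = 1, a_8 = floor((15 + 15)/1) = 30.
  m_9 = 1*30 - 15 = 15, d_9 = (238 - 15^2)/1 = 13/1 = 13: (m_9, d_9) = (m_1, d_1) = (15, 13), so from here the quotients repeat a_1, ..., a_8; the period length is 8.
So sqrt(238) = [15; (2, 2, 1, 14, 1, 2, 2, 30)] with period length k = 8.
k is even, so the fundamental solution of x^2 - 238y^2 = 1 is (p_{k-1}, q_{k-1}) = (p_7, q_7); compute convergents through index 7.
Convergents (p_i = a_i*p_{i-1} + p_{i-2}, q_i = a_i*q_{i-1} + q_{i-2} with p_{-2}=0, p_{-1}=1, q_{-2}=1, q_{-1}=0):
  i=0: a_0=15, p_0 = 15*1 + 0 = 15, q_0 = 15*0 + 1 = 1.
  i=1: a_1=2, p_1 = 2*15 + 1 = 31, q_1 = 2*1 + 0 = 2.
  i=2: a_2=2, p_2 = 2*31 + 15 = 77, q_2 = 2*2 + 1 = 5.
  i=3: a_3=1, p_3 = 1*77 + 31 = 108, q_3 = 1*5 + 2 = 7.
  i=4: a_4=14, p_4 = 14*108 + 77 = 1589, q_4 = 14*7 + 5 = 103.
  i=5: a_5=1, p_5 = 1*1589 + 108 = 1697, q_5 = 1*103 + 7 = 110.
  i=6: a_6=2, p_6 = 2*1697 + 1589 = 4983, q_6 = 2*110 + 103 = 323.
  i=7: a_7=2, p_7 = 2*4983 + 1697 = 11663, q_7 = 2*323 + 110 = 756.
Check: 11663^2 - 238*756^2 = 136025569 - 136025568 = 1, so (x, y) = (11663, 756) solves the equation, and by the theorem it is the least positive solution.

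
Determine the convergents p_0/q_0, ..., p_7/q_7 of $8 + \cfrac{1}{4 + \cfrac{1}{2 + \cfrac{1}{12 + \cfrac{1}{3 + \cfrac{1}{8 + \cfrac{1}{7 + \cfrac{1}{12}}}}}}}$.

Using the convergent recurrence p_i = a_i*p_{i-1} + p_{i-2}, q_i = a_i*q_{i-1} + q_{i-2} with p_{-2}=0, p_{-1}=1, q_{-2}=1, q_{-1}=0:
  i=0: a_0=8, p_0 = 8*1 + 0 = 8, q_0 = 8*0 + 1 = 1.
  i=1: a_1=4, p_1 = 4*8 + 1 = 33, q_1 = 4*1 + 0 = 4.
  i=2: a_2=2, p_2 = 2*33 + 8 = 74, q_2 = 2*4 + 1 = 9.
  i=3: a_3=12, p_3 = 12*74 + 33 = 921, q_3 = 12*9 + 4 = 112.
  i=4: a_4=3, p_4 = 3*921 + 74 = 2837, q_4 = 3*112 + 9 = 345.
  i=5: a_5=8, p_5 = 8*2837 + 921 = 23617, q_5 = 8*345 + 112 = 2872.
  i=6: a_6=7, p_6 = 7*23617 + 2837 = 168156, q_6 = 7*2872 + 345 = 20449.
  i=7: a_7=12, p_7 = 12*168156 + 23617 = 2041489, q_7 = 12*20449 + 2872 = 248260.

8/1, 33/4, 74/9, 921/112, 2837/345, 23617/2872, 168156/20449, 2041489/248260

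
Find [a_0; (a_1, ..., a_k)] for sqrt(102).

[10; (10, 20)]

Write x_i = (sqrt(102) + m_i)/d_i with (m_0, d_0) = (0, 1). a_0 = floor(sqrt(102)) = 10, since 10^2 = 100 <= 102 < 121 = 11^2.
Iterate m_{i+1} = d_i*a_i - m_i, d_{i+1} = (102 - m_{i+1}^2)/d_i, a_{i+1} = floor((a_0 + m_{i+1})/d_{i+1}):
  m_1 = 1*10 - 0 = 10, d_1 = (102 - 10^2)/1 = 2/1 = 2, a_1 = floor((10 + 10)/2) = 10.
  m_2 = 2*10 - 10 = 10, d_2 = (102 - 10^2)/2 = 2/2 = 1, a_2 = floor((10 + 10)/1) = 20.
  m_3 = 1*20 - 10 = 10, d_3 = (102 - 10^2)/1 = 2/1 = 2: (m_3, d_3) = (m_1, d_1) = (10, 2), so from here the quotients repeat a_1, a_2; the period length is 2.
Hence the expansion of sqrt(102) is a_0 = 10 followed by the repeating block 10, 20 (period 2).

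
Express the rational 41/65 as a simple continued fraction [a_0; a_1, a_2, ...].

[0; 1, 1, 1, 2, 2, 3]

Run the Euclidean algorithm on 41 and 65; the successive quotients are the partial quotients a_0, a_1, ... (each step inverts the fractional part left over by the previous one):
  41 = 0*65 + 41, so a_0 = 0.
  65 = 1*41 + 24, so a_1 = 1.
  41 = 1*24 + 17, so a_2 = 1.
  24 = 1*17 + 7, so a_3 = 1.
  17 = 2*7 + 3, so a_4 = 2.
  7 = 2*3 + 1, so a_5 = 2.
  3 = 3*1 + 0, so a_6 = 3.
The remainder reaches 0 after 7 divisions, so the expansion has 7 partial quotients, read off in order.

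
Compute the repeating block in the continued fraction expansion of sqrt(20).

[4; (2, 8)]

Write x_i = (sqrt(20) + m_i)/d_i with (m_0, d_0) = (0, 1). a_0 = floor(sqrt(20)) = 4, since 4^2 = 16 <= 20 < 25 = 5^2.
Iterate m_{i+1} = d_i*a_i - m_i, d_{i+1} = (20 - m_{i+1}^2)/d_i, a_{i+1} = floor((a_0 + m_{i+1})/d_{i+1}):
  m_1 = 1*4 - 0 = 4, d_1 = (20 - 4^2)/1 = 4/1 = 4, a_1 = floor((4 + 4)/4) = 2.
  m_2 = 4*2 - 4 = 4, d_2 = (20 - 4^2)/4 = 4/4 = 1, a_2 = floor((4 + 4)/1) = 8.
  m_3 = 1*8 - 4 = 4, d_3 = (20 - 4^2)/1 = 4/1 = 4: (m_3, d_3) = (m_1, d_1) = (4, 4), so from here the quotients repeat a_1, a_2; the period length is 2.
Hence the expansion of sqrt(20) is a_0 = 4 followed by the repeating block 2, 8 (period 2).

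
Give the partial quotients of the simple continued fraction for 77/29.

[2; 1, 1, 1, 9]

Run the Euclidean algorithm on 77 and 29; the successive quotients are the partial quotients a_0, a_1, ... (each step inverts the fractional part left over by the previous one):
  77 = 2*29 + 19, so a_0 = 2.
  29 = 1*19 + 10, so a_1 = 1.
  19 = 1*10 + 9, so a_2 = 1.
  10 = 1*9 + 1, so a_3 = 1.
  9 = 9*1 + 0, so a_4 = 9.
The remainder reaches 0 after 5 divisions, so the expansion has 5 partial quotients, read off in order.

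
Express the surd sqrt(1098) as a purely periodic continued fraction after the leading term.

Write x_i = (sqrt(1098) + m_i)/d_i with (m_0, d_0) = (0, 1). a_0 = floor(sqrt(1098)) = 33, since 33^2 = 1089 <= 1098 < 1156 = 34^2.
Iterate m_{i+1} = d_i*a_i - m_i, d_{i+1} = (1098 - m_{i+1}^2)/d_i, a_{i+1} = floor((a_0 + m_{i+1})/d_{i+1}):
  m_1 = 1*33 - 0 = 33, d_1 = (1098 - 33^2)/1 = 9/1 = 9, a_1 = floor((33 + 33)/9) = 7.
  m_2 = 9*7 - 33 = 30, d_2 = (1098 - 30^2)/9 = 198/9 = 22, a_2 = floor((33 + 30)/22) = 2.
  m_3 = 22*2 - 30 = 14, d_3 = (1098 - 14^2)/22 = 902/22 = 41, a_3 = floor((33 + 14)/41) = 1.
  m_4 = 41*1 - 14 = 27, d_4 = (1098 - 27^2)/41 = 369/41 = 9, a_4 = floor((33 + 27)/9) = 6.
  m_5 = 9*6 - 27 = 27, d_5 = (1098 - 27^2)/9 = 369/9 = 41, a_5 = floor((33 + 27)/41) = 1.
  m_6 = 41*1 - 27 = 14, d_6 = (1098 - 14^2)/41 = 902/41 = 22, a_6 = floor((33 + 14)/22) = 2.
  m_7 = 22*2 - 14 = 30, d_7 = (1098 - 30^2)/22 = 198/22 = 9, a_7 = floor((33 + 30)/9) = 7.
  m_8 = 9*7 - 30 = 33, d_8 = (1098 - 33^2)/9 = 9/9 = 1, a_8 = floor((33 + 33)/1) = 66.
  m_9 = 1*66 - 33 = 33, d_9 = (1098 - 33^2)/1 = 9/1 = 9: (m_9, d_9) = (m_1, d_1) = (33, 9), so from here the quotients repeat a_1, ..., a_8; the period length is 8.
Hence the expansion of sqrt(1098) is a_0 = 33 followed by the repeating block 7, 2, 1, 6, 1, 2, 7, 66 (period 8).

[33; (7, 2, 1, 6, 1, 2, 7, 66)]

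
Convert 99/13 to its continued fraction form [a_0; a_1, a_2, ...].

Run the Euclidean algorithm on 99 and 13; the successive quotients are the partial quotients a_0, a_1, ... (each step inverts the fractional part left over by the previous one):
  99 = 7*13 + 8, so a_0 = 7.
  13 = 1*8 + 5, so a_1 = 1.
  8 = 1*5 + 3, so a_2 = 1.
  5 = 1*3 + 2, so a_3 = 1.
  3 = 1*2 + 1, so a_4 = 1.
  2 = 2*1 + 0, so a_5 = 2.
The remainder reaches 0 after 6 divisions, so the expansion has 6 partial quotients, read off in order.

[7; 1, 1, 1, 1, 2]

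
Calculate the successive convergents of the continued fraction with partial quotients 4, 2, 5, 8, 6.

4/1, 9/2, 49/11, 401/90, 2455/551

Using the convergent recurrence p_i = a_i*p_{i-1} + p_{i-2}, q_i = a_i*q_{i-1} + q_{i-2} with p_{-2}=0, p_{-1}=1, q_{-2}=1, q_{-1}=0:
  i=0: a_0=4, p_0 = 4*1 + 0 = 4, q_0 = 4*0 + 1 = 1.
  i=1: a_1=2, p_1 = 2*4 + 1 = 9, q_1 = 2*1 + 0 = 2.
  i=2: a_2=5, p_2 = 5*9 + 4 = 49, q_2 = 5*2 + 1 = 11.
  i=3: a_3=8, p_3 = 8*49 + 9 = 401, q_3 = 8*11 + 2 = 90.
  i=4: a_4=6, p_4 = 6*401 + 49 = 2455, q_4 = 6*90 + 11 = 551.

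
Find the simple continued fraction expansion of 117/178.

[0; 1, 1, 1, 11, 5]

Run the Euclidean algorithm on 117 and 178; the successive quotients are the partial quotients a_0, a_1, ... (each step inverts the fractional part left over by the previous one):
  117 = 0*178 + 117, so a_0 = 0.
  178 = 1*117 + 61, so a_1 = 1.
  117 = 1*61 + 56, so a_2 = 1.
  61 = 1*56 + 5, so a_3 = 1.
  56 = 11*5 + 1, so a_4 = 11.
  5 = 5*1 + 0, so a_5 = 5.
The remainder reaches 0 after 6 divisions, so the expansion has 6 partial quotients, read off in order.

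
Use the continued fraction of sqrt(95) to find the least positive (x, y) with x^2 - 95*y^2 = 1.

First expand sqrt(95) as a continued fraction. With x_i = (sqrt(95) + m_i)/d_i and (m_0, d_0) = (0, 1): a_0 = floor(sqrt(95)) = 9, since 9^2 = 81 <= 95 < 100 = 10^2.
Iterate m_{i+1} = d_i*a_i - m_i, d_{i+1} = (95 - m_{i+1}^2)/d_i, a_{i+1} = floor((a_0 + m_{i+1})/d_{i+1}):
  m_1 = 1*9 - 0 = 9, d_1 = (95 - 9^2)/1 = 14/1 = 14, a_1 = floor((9 + 9)/14) = 1.
  m_2 = 14*1 - 9 = 5, d_2 = (95 - 5^2)/14 = 70/14 = 5, a_2 = floor((9 + 5)/5) = 2.
  m_3 = 5*2 - 5 = 5, d_3 = (95 - 5^2)/5 = 70/5 = 14, a_3 = floor((9 + 5)/14) = 1.
  m_4 = 14*1 - 5 = 9, d_4 = (95 - 9^2)/14 = 14/14 = 1, a_4 = floor((9 + 9)/1) = 18.
  m_5 = 1*18 - 9 = 9, d_5 = (95 - 9^2)/1 = 14/1 = 14: (m_5, d_5) = (m_1, d_1) = (9, 14), so from here the quotients repeat a_1, ..., a_4; the period length is 4.
So sqrt(95) = [9; (1, 2, 1, 18)] with period length k = 4.
k is even, so the fundamental solution of x^2 - 95y^2 = 1 is (p_{k-1}, q_{k-1}) = (p_3, q_3); compute convergents through index 3.
Convergents (p_i = a_i*p_{i-1} + p_{i-2}, q_i = a_i*q_{i-1} + q_{i-2} with p_{-2}=0, p_{-1}=1, q_{-2}=1, q_{-1}=0):
  i=0: a_0=9, p_0 = 9*1 + 0 = 9, q_0 = 9*0 + 1 = 1.
  i=1: a_1=1, p_1 = 1*9 + 1 = 10, q_1 = 1*1 + 0 = 1.
  i=2: a_2=2, p_2 = 2*10 + 9 = 29, q_2 = 2*1 + 1 = 3.
  i=3: a_3=1, p_3 = 1*29 + 10 = 39, q_3 = 1*3 + 1 = 4.
Check: 39^2 - 95*4^2 = 1521 - 1520 = 1, so (x, y) = (39, 4) solves the equation, and by the theorem it is the least positive solution.

(x, y) = (39, 4)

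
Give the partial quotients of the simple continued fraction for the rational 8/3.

Run the Euclidean algorithm on 8 and 3; the successive quotients are the partial quotients a_0, a_1, ... (each step inverts the fractional part left over by the previous one):
  8 = 2*3 + 2, so a_0 = 2.
  3 = 1*2 + 1, so a_1 = 1.
  2 = 2*1 + 0, so a_2 = 2.
The remainder reaches 0 after 3 divisions, so the expansion has 3 partial quotients, read off in order.

[2; 1, 2]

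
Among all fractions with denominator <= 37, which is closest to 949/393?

70/29

Expand x = 949/393 as a continued fraction with the Euclidean algorithm:
  949 = 2*393 + 163, so a_0 = 2.
  393 = 2*163 + 67, so a_1 = 2.
  163 = 2*67 + 29, so a_2 = 2.
  67 = 2*29 + 9, so a_3 = 2.
  29 = 3*9 + 2, so a_4 = 3.
  9 = 4*2 + 1, so a_5 = 4.
  2 = 2*1 + 0, so a_6 = 2.
so x = [2; 2, 2, 2, 3, 4, 2].
Convergents (p_i = a_i*p_{i-1} + p_{i-2}, q_i = a_i*q_{i-1} + q_{i-2} with p_{-2}=0, p_{-1}=1, q_{-2}=1, q_{-1}=0), until the denominator exceeds 37:
  i=0: a_0=2, p_0 = 2*1 + 0 = 2, q_0 = 2*0 + 1 = 1.
  i=1: a_1=2, p_1 = 2*2 + 1 = 5, q_1 = 2*1 + 0 = 2.
  i=2: a_2=2, p_2 = 2*5 + 2 = 12, q_2 = 2*2 + 1 = 5.
  i=3: a_3=2, p_3 = 2*12 + 5 = 29, q_3 = 2*5 + 2 = 12.
  i=4: a_4=3, p_4 = 3*29 + 12 = 99, q_4 = 3*12 + 5 = 41.
q_4 = 41 > 37, so the last convergent with denominator <= 37 is p_3/q_3 = 29/12.
The closest fraction with denominator <= 37 is either p_3/q_3 or the intermediate fraction (k*p_3 + p_2)/(k*q_3 + q_2) with the largest k >= 1 whose denominator stays <= 37; these approach x as k grows, and every other convergent or intermediate fraction in range is farther away.
Largest k: floor((37 - q_2)/q_3) = floor((37 - 5)/12) = 2.
That gives (2*29 + 12)/(2*12 + 5) = 70/29.
Compare the errors: |x - 29/12| = |949*12 - 29*393|/(393*12) = 9/4716, and |x - 70/29| = |949*29 - 70*393|/(393*29) = 11/11397.
Cross-multiplying, 11*4716 = 51876 < 102573 = 9*11397, so 11/11397 is smaller: the intermediate fraction 70/29 is closer to x than 29/12.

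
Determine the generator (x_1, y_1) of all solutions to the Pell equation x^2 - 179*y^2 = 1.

First expand sqrt(179) as a continued fraction. With x_i = (sqrt(179) + m_i)/d_i and (m_0, d_0) = (0, 1): a_0 = floor(sqrt(179)) = 13, since 13^2 = 169 <= 179 < 196 = 14^2.
Iterate m_{i+1} = d_i*a_i - m_i, d_{i+1} = (179 - m_{i+1}^2)/d_i, a_{i+1} = floor((a_0 + m_{i+1})/d_{i+1}):
  m_1 = 1*13 - 0 = 13, d_1 = (179 - 13^2)/1 = 10/1 = 10, a_1 = floor((13 + 13)/10) = 2.
  m_2 = 10*2 - 13 = 7, d_2 = (179 - 7^2)/10 = 130/10 = 13, a_2 = floor((13 + 7)/13) = 1.
  m_3 = 13*1 - 7 = 6, d_3 = (179 - 6^2)/13 = 143/13 = 11, a_3 = floor((13 + 6)/11) = 1.
  m_4 = 11*1 - 6 = 5, d_4 = (179 - 5^2)/11 = 154/11 = 14, a_4 = floor((13 + 5)/14) = 1.
  m_5 = 14*1 - 5 = 9, d_5 = (179 - 9^2)/14 = 98/14 = 7, a_5 = floor((13 + 9)/7) = 3.
  m_6 = 7*3 - 9 = 12, d_6 = (179 - 12^2)/7 = 35/7 = 5, a_6 = floor((13 + 12)/5) = 5.
  m_7 = 5*5 - 12 = 13, d_7 = (179 - 13^2)/5 = 10/5 = 2, a_7 = floor((13 + 13)/2) = 13.
  m_8 = 2*13 - 13 = 13, d_8 = (179 - 13^2)/2 = 10/2 = 5, a_8 = floor((13 + 13)/5) = 5.
  m_9 = 5*5 - 13 = 12, d_9 = (179 - 12^2)/5 = 35/5 = 7, a_9 = floor((13 + 12)/7) = 3.
  m_10 = 7*3 - 12 = 9, d_10 = (179 - 9^2)/7 = 98/7 = 14, a_10 = floor((13 + 9)/14) = 1.
  m_11 = 14*1 - 9 = 5, d_11 = (179 - 5^2)/14 = 154/14 = 11, a_11 = floor((13 + 5)/11) = 1.
  m_12 = 11*1 - 5 = 6, d_12 = (179 - 6^2)/11 = 143/11 = 13, a_12 = floor((13 + 6)/13) = 1.
  m_13 = 13*1 - 6 = 7, d_13 = (179 - 7^2)/13 = 130/13 = 10, a_13 = floor((13 + 7)/10) = 2.
  m_14 = 10*2 - 7 = 13, d_14 = (179 - 13^2)/10 = 10/10 = 1, a_14 = floor((13 + 13)/1) = 26.
  m_15 = 1*26 - 13 = 13, d_15 = (179 - 13^2)/1 = 10/1 = 10: (m_15, d_15) = (m_1, d_1) = (13, 10), so from here the quotients repeat a_1, ..., a_14; the period length is 14.
So sqrt(179) = [13; (2, 1, 1, 1, 3, 5, 13, 5, 3, 1, 1, 1, 2, 26)] with period length k = 14.
k is even, so the fundamental solution of x^2 - 179y^2 = 1 is (p_{k-1}, q_{k-1}) = (p_13, q_13); compute convergents through index 13.
Convergents (p_i = a_i*p_{i-1} + p_{i-2}, q_i = a_i*q_{i-1} + q_{i-2} with p_{-2}=0, p_{-1}=1, q_{-2}=1, q_{-1}=0):
  i=0: a_0=13, p_0 = 13*1 + 0 = 13, q_0 = 13*0 + 1 = 1.
  i=1: a_1=2, p_1 = 2*13 + 1 = 27, q_1 = 2*1 + 0 = 2.
  i=2: a_2=1, p_2 = 1*27 + 13 = 40, q_2 = 1*2 + 1 = 3.
  i=3: a_3=1, p_3 = 1*40 + 27 = 67, q_3 = 1*3 + 2 = 5.
  i=4: a_4=1, p_4 = 1*67 + 40 = 107, q_4 = 1*5 + 3 = 8.
  i=5: a_5=3, p_5 = 3*107 + 67 = 388, q_5 = 3*8 + 5 = 29.
  i=6: a_6=5, p_6 = 5*388 + 107 = 2047, q_6 = 5*29 + 8 = 153.
  i=7: a_7=13, p_7 = 13*2047 + 388 = 26999, q_7 = 13*153 + 29 = 2018.
  i=8: a_8=5, p_8 = 5*26999 + 2047 = 137042, q_8 = 5*2018 + 153 = 10243.
  i=9: a_9=3, p_9 = 3*137042 + 26999 = 438125, q_9 = 3*10243 + 2018 = 32747.
  i=10: a_10=1, p_10 = 1*438125 + 137042 = 575167, q_10 = 1*32747 + 10243 = 42990.
  i=11: a_11=1, p_11 = 1*575167 + 438125 = 1013292, q_11 = 1*42990 + 32747 = 75737.
  i=12: a_12=1, p_12 = 1*1013292 + 575167 = 1588459, q_12 = 1*75737 + 42990 = 118727.
  i=13: a_13=2, p_13 = 2*1588459 + 1013292 = 4190210, q_13 = 2*118727 + 75737 = 313191.
Check: 4190210^2 - 179*313191^2 = 17557859844100 - 17557859844099 = 1, so (x, y) = (4190210, 313191) solves the equation, and by the theorem it is the least positive solution.

(x, y) = (4190210, 313191)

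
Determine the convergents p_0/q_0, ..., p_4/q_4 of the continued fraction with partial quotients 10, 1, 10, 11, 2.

10/1, 11/1, 120/11, 1331/122, 2782/255

Using the convergent recurrence p_i = a_i*p_{i-1} + p_{i-2}, q_i = a_i*q_{i-1} + q_{i-2} with p_{-2}=0, p_{-1}=1, q_{-2}=1, q_{-1}=0:
  i=0: a_0=10, p_0 = 10*1 + 0 = 10, q_0 = 10*0 + 1 = 1.
  i=1: a_1=1, p_1 = 1*10 + 1 = 11, q_1 = 1*1 + 0 = 1.
  i=2: a_2=10, p_2 = 10*11 + 10 = 120, q_2 = 10*1 + 1 = 11.
  i=3: a_3=11, p_3 = 11*120 + 11 = 1331, q_3 = 11*11 + 1 = 122.
  i=4: a_4=2, p_4 = 2*1331 + 120 = 2782, q_4 = 2*122 + 11 = 255.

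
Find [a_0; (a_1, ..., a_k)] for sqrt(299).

[17; (3, 2, 3, 34)]

Write x_i = (sqrt(299) + m_i)/d_i with (m_0, d_0) = (0, 1). a_0 = floor(sqrt(299)) = 17, since 17^2 = 289 <= 299 < 324 = 18^2.
Iterate m_{i+1} = d_i*a_i - m_i, d_{i+1} = (299 - m_{i+1}^2)/d_i, a_{i+1} = floor((a_0 + m_{i+1})/d_{i+1}):
  m_1 = 1*17 - 0 = 17, d_1 = (299 - 17^2)/1 = 10/1 = 10, a_1 = floor((17 + 17)/10) = 3.
  m_2 = 10*3 - 17 = 13, d_2 = (299 - 13^2)/10 = 130/10 = 13, a_2 = floor((17 + 13)/13) = 2.
  m_3 = 13*2 - 13 = 13, d_3 = (299 - 13^2)/13 = 130/13 = 10, a_3 = floor((17 + 13)/10) = 3.
  m_4 = 10*3 - 13 = 17, d_4 = (299 - 17^2)/10 = 10/10 = 1, a_4 = floor((17 + 17)/1) = 34.
  m_5 = 1*34 - 17 = 17, d_5 = (299 - 17^2)/1 = 10/1 = 10: (m_5, d_5) = (m_1, d_1) = (17, 10), so from here the quotients repeat a_1, ..., a_4; the period length is 4.
Hence the expansion of sqrt(299) is a_0 = 17 followed by the repeating block 3, 2, 3, 34 (period 4).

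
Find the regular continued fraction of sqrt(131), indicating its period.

[11; (2, 4, 11, 4, 2, 22)]

Write x_i = (sqrt(131) + m_i)/d_i with (m_0, d_0) = (0, 1). a_0 = floor(sqrt(131)) = 11, since 11^2 = 121 <= 131 < 144 = 12^2.
Iterate m_{i+1} = d_i*a_i - m_i, d_{i+1} = (131 - m_{i+1}^2)/d_i, a_{i+1} = floor((a_0 + m_{i+1})/d_{i+1}):
  m_1 = 1*11 - 0 = 11, d_1 = (131 - 11^2)/1 = 10/1 = 10, a_1 = floor((11 + 11)/10) = 2.
  m_2 = 10*2 - 11 = 9, d_2 = (131 - 9^2)/10 = 50/10 = 5, a_2 = floor((11 + 9)/5) = 4.
  m_3 = 5*4 - 9 = 11, d_3 = (131 - 11^2)/5 = 10/5 = 2, a_3 = floor((11 + 11)/2) = 11.
  m_4 = 2*11 - 11 = 11, d_4 = (131 - 11^2)/2 = 10/2 = 5, a_4 = floor((11 + 11)/5) = 4.
  m_5 = 5*4 - 11 = 9, d_5 = (131 - 9^2)/5 = 50/5 = 10, a_5 = floor((11 + 9)/10) = 2.
  m_6 = 10*2 - 9 = 11, d_6 = (131 - 11^2)/10 = 10/10 = 1, a_6 = floor((11 + 11)/1) = 22.
  m_7 = 1*22 - 11 = 11, d_7 = (131 - 11^2)/1 = 10/1 = 10: (m_7, d_7) = (m_1, d_1) = (11, 10), so from here the quotients repeat a_1, ..., a_6; the period length is 6.
Hence the expansion of sqrt(131) is a_0 = 11 followed by the repeating block 2, 4, 11, 4, 2, 22 (period 6).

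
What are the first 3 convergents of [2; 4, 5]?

2/1, 9/4, 47/21

Using the convergent recurrence p_i = a_i*p_{i-1} + p_{i-2}, q_i = a_i*q_{i-1} + q_{i-2} with p_{-2}=0, p_{-1}=1, q_{-2}=1, q_{-1}=0:
  i=0: a_0=2, p_0 = 2*1 + 0 = 2, q_0 = 2*0 + 1 = 1.
  i=1: a_1=4, p_1 = 4*2 + 1 = 9, q_1 = 4*1 + 0 = 4.
  i=2: a_2=5, p_2 = 5*9 + 2 = 47, q_2 = 5*4 + 1 = 21.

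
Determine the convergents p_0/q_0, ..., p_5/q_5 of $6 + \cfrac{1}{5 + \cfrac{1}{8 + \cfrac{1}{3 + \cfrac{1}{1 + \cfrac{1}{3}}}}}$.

6/1, 31/5, 254/41, 793/128, 1047/169, 3934/635

Using the convergent recurrence p_i = a_i*p_{i-1} + p_{i-2}, q_i = a_i*q_{i-1} + q_{i-2} with p_{-2}=0, p_{-1}=1, q_{-2}=1, q_{-1}=0:
  i=0: a_0=6, p_0 = 6*1 + 0 = 6, q_0 = 6*0 + 1 = 1.
  i=1: a_1=5, p_1 = 5*6 + 1 = 31, q_1 = 5*1 + 0 = 5.
  i=2: a_2=8, p_2 = 8*31 + 6 = 254, q_2 = 8*5 + 1 = 41.
  i=3: a_3=3, p_3 = 3*254 + 31 = 793, q_3 = 3*41 + 5 = 128.
  i=4: a_4=1, p_4 = 1*793 + 254 = 1047, q_4 = 1*128 + 41 = 169.
  i=5: a_5=3, p_5 = 3*1047 + 793 = 3934, q_5 = 3*169 + 128 = 635.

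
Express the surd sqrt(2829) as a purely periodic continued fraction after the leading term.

Write x_i = (sqrt(2829) + m_i)/d_i with (m_0, d_0) = (0, 1). a_0 = floor(sqrt(2829)) = 53, since 53^2 = 2809 <= 2829 < 2916 = 54^2.
Iterate m_{i+1} = d_i*a_i - m_i, d_{i+1} = (2829 - m_{i+1}^2)/d_i, a_{i+1} = floor((a_0 + m_{i+1})/d_{i+1}):
  m_1 = 1*53 - 0 = 53, d_1 = (2829 - 53^2)/1 = 20/1 = 20, a_1 = floor((53 + 53)/20) = 5.
  m_2 = 20*5 - 53 = 47, d_2 = (2829 - 47^2)/20 = 620/20 = 31, a_2 = floor((53 + 47)/31) = 3.
  m_3 = 31*3 - 47 = 46, d_3 = (2829 - 46^2)/31 = 713/31 = 23, a_3 = floor((53 + 46)/23) = 4.
  m_4 = 23*4 - 46 = 46, d_4 = (2829 - 46^2)/23 = 713/23 = 31, a_4 = floor((53 + 46)/31) = 3.
  m_5 = 31*3 - 46 = 47, d_5 = (2829 - 47^2)/31 = 620/31 = 20, a_5 = floor((53 + 47)/20) = 5.
  m_6 = 20*5 - 47 = 53, d_6 = (2829 - 53^2)/20 = 20/20 = 1, a_6 = floor((53 + 53)/1) = 106.
  m_7 = 1*106 - 53 = 53, d_7 = (2829 - 53^2)/1 = 20/1 = 20: (m_7, d_7) = (m_1, d_1) = (53, 20), so from here the quotients repeat a_1, ..., a_6; the period length is 6.
Hence the expansion of sqrt(2829) is a_0 = 53 followed by the repeating block 5, 3, 4, 3, 5, 106 (period 6).

[53; (5, 3, 4, 3, 5, 106)]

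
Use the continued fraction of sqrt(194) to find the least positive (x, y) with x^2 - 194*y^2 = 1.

First expand sqrt(194) as a continued fraction. With x_i = (sqrt(194) + m_i)/d_i and (m_0, d_0) = (0, 1): a_0 = floor(sqrt(194)) = 13, since 13^2 = 169 <= 194 < 196 = 14^2.
Iterate m_{i+1} = d_i*a_i - m_i, d_{i+1} = (194 - m_{i+1}^2)/d_i, a_{i+1} = floor((a_0 + m_{i+1})/d_{i+1}):
  m_1 = 1*13 - 0 = 13, d_1 = (194 - 13^2)/1 = 25/1 = 25, a_1 = floor((13 + 13)/25) = 1.
  m_2 = 25*1 - 13 = 12, d_2 = (194 - 12^2)/25 = 50/25 = 2, a_2 = floor((13 + 12)/2) = 12.
  m_3 = 2*12 - 12 = 12, d_3 = (194 - 12^2)/2 = 50/2 = 25, a_3 = floor((13 + 12)/25) = 1.
  m_4 = 25*1 - 12 = 13, d_4 = (194 - 13^2)/25 = 25/25 = 1, a_4 = floor((13 + 13)/1) = 26.
  m_5 = 1*26 - 13 = 13, d_5 = (194 - 13^2)/1 = 25/1 = 25: (m_5, d_5) = (m_1, d_1) = (13, 25), so from here the quotients repeat a_1, ..., a_4; the period length is 4.
So sqrt(194) = [13; (1, 12, 1, 26)] with period length k = 4.
k is even, so the fundamental solution of x^2 - 194y^2 = 1 is (p_{k-1}, q_{k-1}) = (p_3, q_3); compute convergents through index 3.
Convergents (p_i = a_i*p_{i-1} + p_{i-2}, q_i = a_i*q_{i-1} + q_{i-2} with p_{-2}=0, p_{-1}=1, q_{-2}=1, q_{-1}=0):
  i=0: a_0=13, p_0 = 13*1 + 0 = 13, q_0 = 13*0 + 1 = 1.
  i=1: a_1=1, p_1 = 1*13 + 1 = 14, q_1 = 1*1 + 0 = 1.
  i=2: a_2=12, p_2 = 12*14 + 13 = 181, q_2 = 12*1 + 1 = 13.
  i=3: a_3=1, p_3 = 1*181 + 14 = 195, q_3 = 1*13 + 1 = 14.
Check: 195^2 - 194*14^2 = 38025 - 38024 = 1, so (x, y) = (195, 14) solves the equation, and by the theorem it is the least positive solution.

(x, y) = (195, 14)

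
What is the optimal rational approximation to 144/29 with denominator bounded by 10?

Expand x = 144/29 as a continued fraction with the Euclidean algorithm:
  144 = 4*29 + 28, so a_0 = 4.
  29 = 1*28 + 1, so a_1 = 1.
  28 = 28*1 + 0, so a_2 = 28.
so x = [4; 1, 28].
Convergents (p_i = a_i*p_{i-1} + p_{i-2}, q_i = a_i*q_{i-1} + q_{i-2} with p_{-2}=0, p_{-1}=1, q_{-2}=1, q_{-1}=0), until the denominator exceeds 10:
  i=0: a_0=4, p_0 = 4*1 + 0 = 4, q_0 = 4*0 + 1 = 1.
  i=1: a_1=1, p_1 = 1*4 + 1 = 5, q_1 = 1*1 + 0 = 1.
  i=2: a_2=28, p_2 = 28*5 + 4 = 144, q_2 = 28*1 + 1 = 29.
q_2 = 29 > 10, so the last convergent with denominator <= 10 is p_1/q_1 = 5/1.
The closest fraction with denominator <= 10 is either p_1/q_1 or the intermediate fraction (k*p_1 + p_0)/(k*q_1 + q_0) with the largest k >= 1 whose denominator stays <= 10; these approach x as k grows, and every other convergent or intermediate fraction in range is farther away.
Largest k: floor((10 - q_0)/q_1) = floor((10 - 1)/1) = 9.
That gives (9*5 + 4)/(9*1 + 1) = 49/10.
Compare the errors: |x - 5/1| = |144*1 - 5*29|/(29*1) = 1/29, and |x - 49/10| = |144*10 - 49*29|/(29*10) = 19/290.
Cross-multiplying, 1*290 = 290 < 551 = 19*29, so 1/29 is smaller: the convergent 5/1 is closer to x than 49/10.

5/1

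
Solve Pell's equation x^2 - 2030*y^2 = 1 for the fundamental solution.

(x, y) = (811, 18)

First expand sqrt(2030) as a continued fraction. With x_i = (sqrt(2030) + m_i)/d_i and (m_0, d_0) = (0, 1): a_0 = floor(sqrt(2030)) = 45, since 45^2 = 2025 <= 2030 < 2116 = 46^2.
Iterate m_{i+1} = d_i*a_i - m_i, d_{i+1} = (2030 - m_{i+1}^2)/d_i, a_{i+1} = floor((a_0 + m_{i+1})/d_{i+1}):
  m_1 = 1*45 - 0 = 45, d_1 = (2030 - 45^2)/1 = 5/1 = 5, a_1 = floor((45 + 45)/5) = 18.
  m_2 = 5*18 - 45 = 45, d_2 = (2030 - 45^2)/5 = 5/5 = 1, a_2 = floor((45 + 45)/1) = 90.
  m_3 = 1*90 - 45 = 45, d_3 = (2030 - 45^2)/1 = 5/1 = 5: (m_3, d_3) = (m_1, d_1) = (45, 5), so from here the quotients repeat a_1, a_2; the period length is 2.
So sqrt(2030) = [45; (18, 90)] with period length k = 2.
k is even, so the fundamental solution of x^2 - 2030y^2 = 1 is (p_{k-1}, q_{k-1}) = (p_1, q_1); compute convergents through index 1.
Convergents (p_i = a_i*p_{i-1} + p_{i-2}, q_i = a_i*q_{i-1} + q_{i-2} with p_{-2}=0, p_{-1}=1, q_{-2}=1, q_{-1}=0):
  i=0: a_0=45, p_0 = 45*1 + 0 = 45, q_0 = 45*0 + 1 = 1.
  i=1: a_1=18, p_1 = 18*45 + 1 = 811, q_1 = 18*1 + 0 = 18.
Check: 811^2 - 2030*18^2 = 657721 - 657720 = 1, so (x, y) = (811, 18) solves the equation, and by the theorem it is the least positive solution.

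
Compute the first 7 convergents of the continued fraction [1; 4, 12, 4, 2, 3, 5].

Using the convergent recurrence p_i = a_i*p_{i-1} + p_{i-2}, q_i = a_i*q_{i-1} + q_{i-2} with p_{-2}=0, p_{-1}=1, q_{-2}=1, q_{-1}=0:
  i=0: a_0=1, p_0 = 1*1 + 0 = 1, q_0 = 1*0 + 1 = 1.
  i=1: a_1=4, p_1 = 4*1 + 1 = 5, q_1 = 4*1 + 0 = 4.
  i=2: a_2=12, p_2 = 12*5 + 1 = 61, q_2 = 12*4 + 1 = 49.
  i=3: a_3=4, p_3 = 4*61 + 5 = 249, q_3 = 4*49 + 4 = 200.
  i=4: a_4=2, p_4 = 2*249 + 61 = 559, q_4 = 2*200 + 49 = 449.
  i=5: a_5=3, p_5 = 3*559 + 249 = 1926, q_5 = 3*449 + 200 = 1547.
  i=6: a_6=5, p_6 = 5*1926 + 559 = 10189, q_6 = 5*1547 + 449 = 8184.

1/1, 5/4, 61/49, 249/200, 559/449, 1926/1547, 10189/8184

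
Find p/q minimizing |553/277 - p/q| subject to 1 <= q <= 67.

2/1

Expand x = 553/277 as a continued fraction with the Euclidean algorithm:
  553 = 1*277 + 276, so a_0 = 1.
  277 = 1*276 + 1, so a_1 = 1.
  276 = 276*1 + 0, so a_2 = 276.
so x = [1; 1, 276].
Convergents (p_i = a_i*p_{i-1} + p_{i-2}, q_i = a_i*q_{i-1} + q_{i-2} with p_{-2}=0, p_{-1}=1, q_{-2}=1, q_{-1}=0), until the denominator exceeds 67:
  i=0: a_0=1, p_0 = 1*1 + 0 = 1, q_0 = 1*0 + 1 = 1.
  i=1: a_1=1, p_1 = 1*1 + 1 = 2, q_1 = 1*1 + 0 = 1.
  i=2: a_2=276, p_2 = 276*2 + 1 = 553, q_2 = 276*1 + 1 = 277.
q_2 = 277 > 67, so the last convergent with denominator <= 67 is p_1/q_1 = 2/1.
The closest fraction with denominator <= 67 is either p_1/q_1 or the intermediate fraction (k*p_1 + p_0)/(k*q_1 + q_0) with the largest k >= 1 whose denominator stays <= 67; these approach x as k grows, and every other convergent or intermediate fraction in range is farther away.
Largest k: floor((67 - q_0)/q_1) = floor((67 - 1)/1) = 66.
That gives (66*2 + 1)/(66*1 + 1) = 133/67.
Compare the errors: |x - 2/1| = |553*1 - 2*277|/(277*1) = 1/277, and |x - 133/67| = |553*67 - 133*277|/(277*67) = 210/18559.
Cross-multiplying, 1*18559 = 18559 < 58170 = 210*277, so 1/277 is smaller: the convergent 2/1 is closer to x than 133/67.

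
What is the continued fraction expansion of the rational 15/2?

[7; 2]

Run the Euclidean algorithm on 15 and 2; the successive quotients are the partial quotients a_0, a_1, ... (each step inverts the fractional part left over by the previous one):
  15 = 7*2 + 1, so a_0 = 7.
  2 = 2*1 + 0, so a_1 = 2.
The remainder reaches 0 after 2 divisions, so the expansion has 2 partial quotients, read off in order.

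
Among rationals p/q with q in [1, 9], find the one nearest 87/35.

Expand x = 87/35 as a continued fraction with the Euclidean algorithm:
  87 = 2*35 + 17, so a_0 = 2.
  35 = 2*17 + 1, so a_1 = 2.
  17 = 17*1 + 0, so a_2 = 17.
so x = [2; 2, 17].
Convergents (p_i = a_i*p_{i-1} + p_{i-2}, q_i = a_i*q_{i-1} + q_{i-2} with p_{-2}=0, p_{-1}=1, q_{-2}=1, q_{-1}=0), until the denominator exceeds 9:
  i=0: a_0=2, p_0 = 2*1 + 0 = 2, q_0 = 2*0 + 1 = 1.
  i=1: a_1=2, p_1 = 2*2 + 1 = 5, q_1 = 2*1 + 0 = 2.
  i=2: a_2=17, p_2 = 17*5 + 2 = 87, q_2 = 17*2 + 1 = 35.
q_2 = 35 > 9, so the last convergent with denominator <= 9 is p_1/q_1 = 5/2.
The closest fraction with denominator <= 9 is either p_1/q_1 or the intermediate fraction (k*p_1 + p_0)/(k*q_1 + q_0) with the largest k >= 1 whose denominator stays <= 9; these approach x as k grows, and every other convergent or intermediate fraction in range is farther away.
Largest k: floor((9 - q_0)/q_1) = floor((9 - 1)/2) = 4.
That gives (4*5 + 2)/(4*2 + 1) = 22/9.
Compare the errors: |x - 5/2| = |87*2 - 5*35|/(35*2) = 1/70, and |x - 22/9| = |87*9 - 22*35|/(35*9) = 13/315.
Cross-multiplying, 1*315 = 315 < 910 = 13*70, so 1/70 is smaller: the convergent 5/2 is closer to x than 22/9.

5/2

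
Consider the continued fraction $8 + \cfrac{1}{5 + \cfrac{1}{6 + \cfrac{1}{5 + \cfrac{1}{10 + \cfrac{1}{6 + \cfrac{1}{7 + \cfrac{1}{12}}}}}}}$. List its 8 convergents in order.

8/1, 41/5, 254/31, 1311/160, 13364/1631, 81495/9946, 583829/71253, 7087443/864982

Using the convergent recurrence p_i = a_i*p_{i-1} + p_{i-2}, q_i = a_i*q_{i-1} + q_{i-2} with p_{-2}=0, p_{-1}=1, q_{-2}=1, q_{-1}=0:
  i=0: a_0=8, p_0 = 8*1 + 0 = 8, q_0 = 8*0 + 1 = 1.
  i=1: a_1=5, p_1 = 5*8 + 1 = 41, q_1 = 5*1 + 0 = 5.
  i=2: a_2=6, p_2 = 6*41 + 8 = 254, q_2 = 6*5 + 1 = 31.
  i=3: a_3=5, p_3 = 5*254 + 41 = 1311, q_3 = 5*31 + 5 = 160.
  i=4: a_4=10, p_4 = 10*1311 + 254 = 13364, q_4 = 10*160 + 31 = 1631.
  i=5: a_5=6, p_5 = 6*13364 + 1311 = 81495, q_5 = 6*1631 + 160 = 9946.
  i=6: a_6=7, p_6 = 7*81495 + 13364 = 583829, q_6 = 7*9946 + 1631 = 71253.
  i=7: a_7=12, p_7 = 12*583829 + 81495 = 7087443, q_7 = 12*71253 + 9946 = 864982.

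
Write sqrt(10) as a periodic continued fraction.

[3; (6)]

Write x_i = (sqrt(10) + m_i)/d_i with (m_0, d_0) = (0, 1). a_0 = floor(sqrt(10)) = 3, since 3^2 = 9 <= 10 < 16 = 4^2.
Iterate m_{i+1} = d_i*a_i - m_i, d_{i+1} = (10 - m_{i+1}^2)/d_i, a_{i+1} = floor((a_0 + m_{i+1})/d_{i+1}):
  m_1 = 1*3 - 0 = 3, d_1 = (10 - 3^2)/1 = 1/1 = 1, a_1 = floor((3 + 3)/1) = 6.
  m_2 = 1*6 - 3 = 3, d_2 = (10 - 3^2)/1 = 1/1 = 1: (m_2, d_2) = (m_1, d_1) = (3, 1), so from here the quotient a_1 repeats; the period length is 1.
Hence the expansion of sqrt(10) is a_0 = 3 followed by the repeating block 6 (period 1).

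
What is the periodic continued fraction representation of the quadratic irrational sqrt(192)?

Write x_i = (sqrt(192) + m_i)/d_i with (m_0, d_0) = (0, 1). a_0 = floor(sqrt(192)) = 13, since 13^2 = 169 <= 192 < 196 = 14^2.
Iterate m_{i+1} = d_i*a_i - m_i, d_{i+1} = (192 - m_{i+1}^2)/d_i, a_{i+1} = floor((a_0 + m_{i+1})/d_{i+1}):
  m_1 = 1*13 - 0 = 13, d_1 = (192 - 13^2)/1 = 23/1 = 23, a_1 = floor((13 + 13)/23) = 1.
  m_2 = 23*1 - 13 = 10, d_2 = (192 - 10^2)/23 = 92/23 = 4, a_2 = floor((13 + 10)/4) = 5.
  m_3 = 4*5 - 10 = 10, d_3 = (192 - 10^2)/4 = 92/4 = 23, a_3 = floor((13 + 10)/23) = 1.
  m_4 = 23*1 - 10 = 13, d_4 = (192 - 13^2)/23 = 23/23 = 1, a_4 = floor((13 + 13)/1) = 26.
  m_5 = 1*26 - 13 = 13, d_5 = (192 - 13^2)/1 = 23/1 = 23: (m_5, d_5) = (m_1, d_1) = (13, 23), so from here the quotients repeat a_1, ..., a_4; the period length is 4.
Hence the expansion of sqrt(192) is a_0 = 13 followed by the repeating block 1, 5, 1, 26 (period 4).

[13; (1, 5, 1, 26)]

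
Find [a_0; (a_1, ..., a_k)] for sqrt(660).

Write x_i = (sqrt(660) + m_i)/d_i with (m_0, d_0) = (0, 1). a_0 = floor(sqrt(660)) = 25, since 25^2 = 625 <= 660 < 676 = 26^2.
Iterate m_{i+1} = d_i*a_i - m_i, d_{i+1} = (660 - m_{i+1}^2)/d_i, a_{i+1} = floor((a_0 + m_{i+1})/d_{i+1}):
  m_1 = 1*25 - 0 = 25, d_1 = (660 - 25^2)/1 = 35/1 = 35, a_1 = floor((25 + 25)/35) = 1.
  m_2 = 35*1 - 25 = 10, d_2 = (660 - 10^2)/35 = 560/35 = 16, a_2 = floor((25 + 10)/16) = 2.
  m_3 = 16*2 - 10 = 22, d_3 = (660 - 22^2)/16 = 176/16 = 11, a_3 = floor((25 + 22)/11) = 4.
  m_4 = 11*4 - 22 = 22, d_4 = (660 - 22^2)/11 = 176/11 = 16, a_4 = floor((25 + 22)/16) = 2.
  m_5 = 16*2 - 22 = 10, d_5 = (660 - 10^2)/16 = 560/16 = 35, a_5 = floor((25 + 10)/35) = 1.
  m_6 = 35*1 - 10 = 25, d_6 = (660 - 25^2)/35 = 35/35 = 1, a_6 = floor((25 + 25)/1) = 50.
  m_7 = 1*50 - 25 = 25, d_7 = (660 - 25^2)/1 = 35/1 = 35: (m_7, d_7) = (m_1, d_1) = (25, 35), so from here the quotients repeat a_1, ..., a_6; the period length is 6.
Hence the expansion of sqrt(660) is a_0 = 25 followed by the repeating block 1, 2, 4, 2, 1, 50 (period 6).

[25; (1, 2, 4, 2, 1, 50)]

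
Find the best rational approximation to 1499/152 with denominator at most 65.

Expand x = 1499/152 as a continued fraction with the Euclidean algorithm:
  1499 = 9*152 + 131, so a_0 = 9.
  152 = 1*131 + 21, so a_1 = 1.
  131 = 6*21 + 5, so a_2 = 6.
  21 = 4*5 + 1, so a_3 = 4.
  5 = 5*1 + 0, so a_4 = 5.
so x = [9; 1, 6, 4, 5].
Convergents (p_i = a_i*p_{i-1} + p_{i-2}, q_i = a_i*q_{i-1} + q_{i-2} with p_{-2}=0, p_{-1}=1, q_{-2}=1, q_{-1}=0), until the denominator exceeds 65:
  i=0: a_0=9, p_0 = 9*1 + 0 = 9, q_0 = 9*0 + 1 = 1.
  i=1: a_1=1, p_1 = 1*9 + 1 = 10, q_1 = 1*1 + 0 = 1.
  i=2: a_2=6, p_2 = 6*10 + 9 = 69, q_2 = 6*1 + 1 = 7.
  i=3: a_3=4, p_3 = 4*69 + 10 = 286, q_3 = 4*7 + 1 = 29.
  i=4: a_4=5, p_4 = 5*286 + 69 = 1499, q_4 = 5*29 + 7 = 152.
q_4 = 152 > 65, so the last convergent with denominator <= 65 is p_3/q_3 = 286/29.
The closest fraction with denominator <= 65 is either p_3/q_3 or the intermediate fraction (k*p_3 + p_2)/(k*q_3 + q_2) with the largest k >= 1 whose denominator stays <= 65; these approach x as k grows, and every other convergent or intermediate fraction in range is farther away.
Largest k: floor((65 - q_2)/q_3) = floor((65 - 7)/29) = 2.
That gives (2*286 + 69)/(2*29 + 7) = 641/65.
Compare the errors: |x - 286/29| = |1499*29 - 286*152|/(152*29) = 1/4408, and |x - 641/65| = |1499*65 - 641*152|/(152*65) = 3/9880.
Cross-multiplying, 1*9880 = 9880 < 13224 = 3*4408, so 1/4408 is smaller: the convergent 286/29 is closer to x than 641/65.

286/29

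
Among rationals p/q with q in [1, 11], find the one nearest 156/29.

Expand x = 156/29 as a continued fraction with the Euclidean algorithm:
  156 = 5*29 + 11, so a_0 = 5.
  29 = 2*11 + 7, so a_1 = 2.
  11 = 1*7 + 4, so a_2 = 1.
  7 = 1*4 + 3, so a_3 = 1.
  4 = 1*3 + 1, so a_4 = 1.
  3 = 3*1 + 0, so a_5 = 3.
so x = [5; 2, 1, 1, 1, 3].
Convergents (p_i = a_i*p_{i-1} + p_{i-2}, q_i = a_i*q_{i-1} + q_{i-2} with p_{-2}=0, p_{-1}=1, q_{-2}=1, q_{-1}=0), until the denominator exceeds 11:
  i=0: a_0=5, p_0 = 5*1 + 0 = 5, q_0 = 5*0 + 1 = 1.
  i=1: a_1=2, p_1 = 2*5 + 1 = 11, q_1 = 2*1 + 0 = 2.
  i=2: a_2=1, p_2 = 1*11 + 5 = 16, q_2 = 1*2 + 1 = 3.
  i=3: a_3=1, p_3 = 1*16 + 11 = 27, q_3 = 1*3 + 2 = 5.
  i=4: a_4=1, p_4 = 1*27 + 16 = 43, q_4 = 1*5 + 3 = 8.
  i=5: a_5=3, p_5 = 3*43 + 27 = 156, q_5 = 3*8 + 5 = 29.
q_5 = 29 > 11, so the last convergent with denominator <= 11 is p_4/q_4 = 43/8.
The closest fraction with denominator <= 11 is either p_4/q_4 or the intermediate fraction (k*p_4 + p_3)/(k*q_4 + q_3) with the largest k >= 1 whose denominator stays <= 11; these approach x as k grows, and every other convergent or intermediate fraction in range is farther away.
Largest k: floor((11 - q_3)/q_4) = floor((11 - 5)/8) = 0.
Since k = 0, no intermediate fraction beyond p_4/q_4 has denominator <= 11, so the convergent 43/8 is the closest (its error is |156*8 - 43*29|/(29*8) = 1/232).

43/8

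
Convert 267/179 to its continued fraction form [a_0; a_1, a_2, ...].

[1; 2, 29, 3]

Run the Euclidean algorithm on 267 and 179; the successive quotients are the partial quotients a_0, a_1, ... (each step inverts the fractional part left over by the previous one):
  267 = 1*179 + 88, so a_0 = 1.
  179 = 2*88 + 3, so a_1 = 2.
  88 = 29*3 + 1, so a_2 = 29.
  3 = 3*1 + 0, so a_3 = 3.
The remainder reaches 0 after 4 divisions, so the expansion has 4 partial quotients, read off in order.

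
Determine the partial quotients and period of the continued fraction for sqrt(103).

[10; (6, 1, 2, 1, 1, 9, 1, 1, 2, 1, 6, 20)]

Write x_i = (sqrt(103) + m_i)/d_i with (m_0, d_0) = (0, 1). a_0 = floor(sqrt(103)) = 10, since 10^2 = 100 <= 103 < 121 = 11^2.
Iterate m_{i+1} = d_i*a_i - m_i, d_{i+1} = (103 - m_{i+1}^2)/d_i, a_{i+1} = floor((a_0 + m_{i+1})/d_{i+1}):
  m_1 = 1*10 - 0 = 10, d_1 = (103 - 10^2)/1 = 3/1 = 3, a_1 = floor((10 + 10)/3) = 6.
  m_2 = 3*6 - 10 = 8, d_2 = (103 - 8^2)/3 = 39/3 = 13, a_2 = floor((10 + 8)/13) = 1.
  m_3 = 13*1 - 8 = 5, d_3 = (103 - 5^2)/13 = 78/13 = 6, a_3 = floor((10 + 5)/6) = 2.
  m_4 = 6*2 - 5 = 7, d_4 = (103 - 7^2)/6 = 54/6 = 9, a_4 = floor((10 + 7)/9) = 1.
  m_5 = 9*1 - 7 = 2, d_5 = (103 - 2^2)/9 = 99/9 = 11, a_5 = floor((10 + 2)/11) = 1.
  m_6 = 11*1 - 2 = 9, d_6 = (103 - 9^2)/11 = 22/11 = 2, a_6 = floor((10 + 9)/2) = 9.
  m_7 = 2*9 - 9 = 9, d_7 = (103 - 9^2)/2 = 22/2 = 11, a_7 = floor((10 + 9)/11) = 1.
  m_8 = 11*1 - 9 = 2, d_8 = (103 - 2^2)/11 = 99/11 = 9, a_8 = floor((10 + 2)/9) = 1.
  m_9 = 9*1 - 2 = 7, d_9 = (103 - 7^2)/9 = 54/9 = 6, a_9 = floor((10 + 7)/6) = 2.
  m_10 = 6*2 - 7 = 5, d_10 = (103 - 5^2)/6 = 78/6 = 13, a_10 = floor((10 + 5)/13) = 1.
  m_11 = 13*1 - 5 = 8, d_11 = (103 - 8^2)/13 = 39/13 = 3, a_11 = floor((10 + 8)/3) = 6.
  m_12 = 3*6 - 8 = 10, d_12 = (103 - 10^2)/3 = 3/3 = 1, a_12 = floor((10 + 10)/1) = 20.
  m_13 = 1*20 - 10 = 10, d_13 = (103 - 10^2)/1 = 3/1 = 3: (m_13, d_13) = (m_1, d_1) = (10, 3), so from here the quotients repeat a_1, ..., a_12; the period length is 12.
Hence the expansion of sqrt(103) is a_0 = 10 followed by the repeating block 6, 1, 2, 1, 1, 9, 1, 1, 2, 1, 6, 20 (period 12).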